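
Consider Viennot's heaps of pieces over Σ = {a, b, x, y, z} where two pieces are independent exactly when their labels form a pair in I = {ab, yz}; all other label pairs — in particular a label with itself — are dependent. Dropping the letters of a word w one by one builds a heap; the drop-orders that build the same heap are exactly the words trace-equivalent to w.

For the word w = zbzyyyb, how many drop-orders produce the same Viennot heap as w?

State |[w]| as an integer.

4

0(z) covers ∅
1(b) covers 0:z
2(z) covers 1:b
3(y) covers 1:b
4(y) covers 3:y
5(y) covers 4:y
6(b) covers 2:z, 5:y
floor of heap: 0:z
completions by unplaced set U, small U first (add the entries for U minus each lowest piece of U):
  |U|=1: {6}:1
  |U|=2: {2,6}:1  {5,6}:1
  |U|=3: {2,5,6}:2  {4,5,6}:1
  |U|=4: {2,4,5,6}:3  {3,4,5,6}:1
  |U|=5: {2,3,4,5,6}:4
  start at 0(z): 4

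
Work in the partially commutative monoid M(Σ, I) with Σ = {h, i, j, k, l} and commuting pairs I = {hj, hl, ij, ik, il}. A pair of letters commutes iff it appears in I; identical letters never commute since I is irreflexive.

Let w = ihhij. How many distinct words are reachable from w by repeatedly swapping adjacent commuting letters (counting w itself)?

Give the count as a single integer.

piece 0:i — minimal
piece 1:h rests on {0:i}
piece 2:h rests on {1:h}
piece 3:i rests on {2:h}
piece 4:j — minimal
minimal pieces: {0:i, 4:j}
ways to finish when only these pieces remain (= sum over removing one remaining piece with nothing left below it):
  1 left: {3}→1  {4}→1
  2 left: {2,3}→1  {3,4}→2
  3 left: {1,2,3}→1  {2,3,4}→3
  placing 0:i first → 4 extensions
  placing 4:j first → 1 extensions
total linear extensions = 5

5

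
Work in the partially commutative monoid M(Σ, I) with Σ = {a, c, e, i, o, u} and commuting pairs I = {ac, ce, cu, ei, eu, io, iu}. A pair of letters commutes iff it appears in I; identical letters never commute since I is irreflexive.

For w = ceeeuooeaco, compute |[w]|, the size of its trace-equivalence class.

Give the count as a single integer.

60

#0=c has no predecessor
#1=e has no predecessor
#2=e depends on [1:e]
#3=e depends on [2:e]
#4=u has no predecessor
#5=o depends on [0:c, 3:e, 4:u]
#6=o depends on [5:o]
#7=e depends on [6:o]
#8=a depends on [7:e]
#9=c depends on [6:o]
#10=o depends on [8:a, 9:c]
sources: [0:c, 1:e, 4:u]
N(rest) = Σ N(rest − s) over sources s of rest; N(one piece) = 1:
  size 1 → [10]=1
  size 2 → [8,10]=1  [9,10]=1
  size 3 → [7,8,10]=1  [8,9,10]=2
  size 4 → [7,8,9,10]=3
  size 5 → [6,7,8,9,10]=3
  size 6 → [5,6,7,8,9,10]=3
  size 7 → [0,5,6,7,8,9,10]=3  [3,5,6,7,8,9,10]=3  [4,5,6,7,8,9,10]=3
  size 8 → [0,3,5,6,7,8,9,10]=6  [0,4,5,6,7,8,9,10]=6  [2,3,5,6,7,8,9,10]=3  [3,4,5,6,7,8,9,10]=6
  size 9 → [0,2,3,5,6,7,8,9,10]=9  [0,3,4,5,6,7,8,9,10]=18  [1,2,3,5,6,7,8,9,10]=3  [2,3,4,5,6,7,8,9,10]=9
  first=0(c) contributes 12
  first=1(e) contributes 36
  first=4(u) contributes 12
|[w]| = 60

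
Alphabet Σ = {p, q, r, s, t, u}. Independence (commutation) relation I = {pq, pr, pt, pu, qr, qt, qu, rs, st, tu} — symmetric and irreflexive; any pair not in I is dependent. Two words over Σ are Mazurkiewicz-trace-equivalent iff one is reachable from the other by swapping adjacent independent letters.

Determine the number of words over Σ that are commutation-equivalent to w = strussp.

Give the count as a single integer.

3

piece 0:s — minimal
piece 1:t — minimal
piece 2:r rests on {1:t}
piece 3:u rests on {0:s, 2:r}
piece 4:s rests on {3:u}
piece 5:s rests on {4:s}
piece 6:p rests on {5:s}
minimal pieces: {0:s, 1:t}
ways to finish when only these pieces remain (= sum over removing one remaining piece with nothing left below it):
  1 left: {6}→1
  2 left: {5,6}→1
  3 left: {4,5,6}→1
  4 left: {3,4,5,6}→1
  5 left: {0,3,4,5,6}→1  {2,3,4,5,6}→1
  placing 0:s first → 1 extensions
  placing 1:t first → 2 extensions
total linear extensions = 3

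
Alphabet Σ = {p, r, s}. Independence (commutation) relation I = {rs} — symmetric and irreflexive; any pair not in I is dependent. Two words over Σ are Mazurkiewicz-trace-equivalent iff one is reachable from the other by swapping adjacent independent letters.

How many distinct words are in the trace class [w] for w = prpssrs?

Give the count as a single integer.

4

#0=p has no predecessor
#1=r depends on [0:p]
#2=p depends on [1:r]
#3=s depends on [2:p]
#4=s depends on [3:s]
#5=r depends on [2:p]
#6=s depends on [4:s]
sources: [0:p]
N(rest) = Σ N(rest − s) over sources s of rest; N(one piece) = 1:
  size 1 → [5]=1  [6]=1
  size 2 → [4,6]=1  [5,6]=2
  size 3 → [3,4,6]=1  [4,5,6]=3
  size 4 → [3,4,5,6]=4
  size 5 → [2,3,4,5,6]=4
  first=0(p) contributes 4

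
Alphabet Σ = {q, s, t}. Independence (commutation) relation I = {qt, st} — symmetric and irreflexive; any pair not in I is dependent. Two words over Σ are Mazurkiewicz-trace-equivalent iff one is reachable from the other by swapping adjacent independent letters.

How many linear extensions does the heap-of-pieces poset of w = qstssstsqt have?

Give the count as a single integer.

120

piece 0:q — minimal
piece 1:s rests on {0:q}
piece 2:t — minimal
piece 3:s rests on {1:s}
piece 4:s rests on {3:s}
piece 5:s rests on {4:s}
piece 6:t rests on {2:t}
piece 7:s rests on {5:s}
piece 8:q rests on {7:s}
piece 9:t rests on {6:t}
minimal pieces: {0:q, 2:t}
ways to finish when only these pieces remain (= sum over removing one remaining piece with nothing left below it):
  1 left: {8}→1  {9}→1
  2 left: {6,9}→1  {7,8}→1  {8,9}→2
  3 left: {2,6,9}→1  {5,7,8}→1  {6,8,9}→3  {7,8,9}→3
  4 left: {2,6,8,9}→4  {4,5,7,8}→1  {5,7,8,9}→4  {6,7,8,9}→6
  5 left: {2,6,7,8,9}→10  {3,4,5,7,8}→1  {4,5,7,8,9}→5  {5,6,7,8,9}→10
  6 left: {1,3,4,5,7,8}→1  {2,5,6,7,8,9}→20  {3,4,5,7,8,9}→6  {4,5,6,7,8,9}→15
  7 left: {0,1,3,4,5,7,8}→1  {1,3,4,5,7,8,9}→7  {2,4,5,6,7,8,9}→35  {3,4,5,6,7,8,9}→21
  8 left: {0,1,3,4,5,7,8,9}→8  {1,3,4,5,6,7,8,9}→28  {2,3,4,5,6,7,8,9}→56
  placing 0:q first → 84 extensions
  placing 2:t first → 36 extensions
total linear extensions = 120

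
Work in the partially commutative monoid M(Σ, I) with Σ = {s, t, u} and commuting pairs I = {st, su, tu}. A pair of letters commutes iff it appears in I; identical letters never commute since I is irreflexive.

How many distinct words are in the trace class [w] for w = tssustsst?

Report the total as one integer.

drop 0:t onto floor
drop 1:s onto floor
drop 2:s onto {1:s}
drop 3:u onto floor
drop 4:s onto {2:s}
drop 5:t onto {0:t}
drop 6:s onto {4:s}
drop 7:s onto {6:s}
drop 8:t onto {5:t}
ground layer = {0:t, 1:s, 3:u}
drop-orders for the pieces not yet dropped (sum over which currently-grounded one goes next):
  1 to go: {3} 1  {7} 1  {8} 1
  2 to go: {3,7} 2  {3,8} 2  {5,8} 1  {6,7} 1  {7,8} 2
  3 to go: {0,5,8} 1  {3,5,8} 3  {3,6,7} 3  {3,7,8} 6  {4,6,7} 1  {5,7,8} 3  {6,7,8} 3
  4 to go: {0,3,5,8} 4  {0,5,7,8} 4  {2,4,6,7} 1  {3,4,6,7} 4  {3,5,7,8} 12  {3,6,7,8} 12  {4,6,7,8} 4  {5,6,7,8} 6
  5 to go: {0,3,5,7,8} 20  {0,5,6,7,8} 10  {1,2,4,6,7} 1  {2,3,4,6,7} 5  {2,4,6,7,8} 5  {3,4,6,7,8} 20  {3,5,6,7,8} 30  {4,5,6,7,8} 10
  6 to go: {0,3,5,6,7,8} 60  {0,4,5,6,7,8} 20  {1,2,3,4,6,7} 6  {1,2,4,6,7,8} 6  {2,3,4,6,7,8} 30  {2,4,5,6,7,8} 15  {3,4,5,6,7,8} 60
  7 to go: {0,2,4,5,6,7,8} 35  {0,3,4,5,6,7,8} 140  {1,2,3,4,6,7,8} 42  {1,2,4,5,6,7,8} 21  {2,3,4,5,6,7,8} 105
  if 0:t drops first: 168 orders
  if 1:s drops first: 280 orders
  if 3:u drops first: 56 orders
heap linearizations: 504

504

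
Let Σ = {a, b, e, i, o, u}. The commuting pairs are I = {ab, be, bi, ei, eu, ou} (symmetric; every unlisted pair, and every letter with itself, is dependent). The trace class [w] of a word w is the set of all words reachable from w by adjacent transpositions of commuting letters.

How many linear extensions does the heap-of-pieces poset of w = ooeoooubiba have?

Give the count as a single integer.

drop 0:o onto floor
drop 1:o onto {0:o}
drop 2:e onto {1:o}
drop 3:o onto {2:e}
drop 4:o onto {3:o}
drop 5:o onto {4:o}
drop 6:u onto floor
drop 7:b onto {5:o, 6:u}
drop 8:i onto {5:o, 6:u}
drop 9:b onto {7:b}
drop 10:a onto {8:i}
ground layer = {0:o, 6:u}
drop-orders for the pieces not yet dropped (sum over which currently-grounded one goes next):
  1 to go: {9} 1  {10} 1
  2 to go: {7,9} 1  {8,10} 1  {9,10} 2
  3 to go: {7,9,10} 3  {8,9,10} 3
  4 to go: {7,8,9,10} 6
  5 to go: {5,7,8,9,10} 6  {6,7,8,9,10} 6
  6 to go: {4,5,7,8,9,10} 6  {5,6,7,8,9,10} 12
  7 to go: {3,4,5,7,8,9,10} 6  {4,5,6,7,8,9,10} 18
  8 to go: {2,3,4,5,7,8,9,10} 6  {3,4,5,6,7,8,9,10} 24
  9 to go: {1,2,3,4,5,7,8,9,10} 6  {2,3,4,5,6,7,8,9,10} 30
  if 0:o drops first: 36 orders
  if 6:u drops first: 6 orders
heap linearizations: 42

42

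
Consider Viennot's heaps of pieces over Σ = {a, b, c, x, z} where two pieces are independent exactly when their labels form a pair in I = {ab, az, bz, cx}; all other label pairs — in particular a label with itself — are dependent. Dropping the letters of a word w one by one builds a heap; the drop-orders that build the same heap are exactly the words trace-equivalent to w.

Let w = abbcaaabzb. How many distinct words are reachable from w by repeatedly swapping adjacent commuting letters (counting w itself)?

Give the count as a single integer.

180

drop 0:a onto floor
drop 1:b onto floor
drop 2:b onto {1:b}
drop 3:c onto {0:a, 2:b}
drop 4:a onto {3:c}
drop 5:a onto {4:a}
drop 6:a onto {5:a}
drop 7:b onto {3:c}
drop 8:z onto {3:c}
drop 9:b onto {7:b}
ground layer = {0:a, 1:b}
drop-orders for the pieces not yet dropped (sum over which currently-grounded one goes next):
  1 to go: {6} 1  {8} 1  {9} 1
  2 to go: {5,6} 1  {6,8} 2  {6,9} 2  {7,9} 1  {8,9} 2
  3 to go: {4,5,6} 1  {5,6,8} 3  {5,6,9} 3  {6,7,9} 3  {6,8,9} 6  {7,8,9} 3
  4 to go: {4,5,6,8} 4  {4,5,6,9} 4  {5,6,7,9} 6  {5,6,8,9} 12  {6,7,8,9} 12
  5 to go: {4,5,6,7,9} 10  {4,5,6,8,9} 20  {5,6,7,8,9} 30
  6 to go: {4,5,6,7,8,9} 60
  7 to go: {3,4,5,6,7,8,9} 60
  8 to go: {0,3,4,5,6,7,8,9} 60  {2,3,4,5,6,7,8,9} 60
  if 0:a drops first: 60 orders
  if 1:b drops first: 120 orders
heap linearizations: 180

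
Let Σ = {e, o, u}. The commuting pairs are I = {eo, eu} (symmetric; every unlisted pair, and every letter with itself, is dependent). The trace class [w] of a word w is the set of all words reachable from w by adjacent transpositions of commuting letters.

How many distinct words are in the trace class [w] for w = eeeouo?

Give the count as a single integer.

piece 0:e — minimal
piece 1:e rests on {0:e}
piece 2:e rests on {1:e}
piece 3:o — minimal
piece 4:u rests on {3:o}
piece 5:o rests on {4:u}
minimal pieces: {0:e, 3:o}
ways to finish when only these pieces remain (= sum over removing one remaining piece with nothing left below it):
  1 left: {2}→1  {5}→1
  2 left: {1,2}→1  {2,5}→2  {4,5}→1
  3 left: {0,1,2}→1  {1,2,5}→3  {2,4,5}→3  {3,4,5}→1
  4 left: {0,1,2,5}→4  {1,2,4,5}→6  {2,3,4,5}→4
  placing 0:e first → 10 extensions
  placing 3:o first → 10 extensions
total linear extensions = 20

20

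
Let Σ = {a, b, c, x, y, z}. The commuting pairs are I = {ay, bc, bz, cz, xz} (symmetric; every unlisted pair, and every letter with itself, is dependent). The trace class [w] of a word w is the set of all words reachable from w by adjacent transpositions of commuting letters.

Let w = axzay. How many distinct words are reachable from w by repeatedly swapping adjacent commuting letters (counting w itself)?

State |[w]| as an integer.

4

piece 0:a — minimal
piece 1:x rests on {0:a}
piece 2:z rests on {0:a}
piece 3:a rests on {1:x, 2:z}
piece 4:y rests on {1:x, 2:z}
minimal pieces: {0:a}
ways to finish when only these pieces remain (= sum over removing one remaining piece with nothing left below it):
  1 left: {3}→1  {4}→1
  2 left: {3,4}→2
  3 left: {1,3,4}→2  {2,3,4}→2
  placing 0:a first → 4 extensions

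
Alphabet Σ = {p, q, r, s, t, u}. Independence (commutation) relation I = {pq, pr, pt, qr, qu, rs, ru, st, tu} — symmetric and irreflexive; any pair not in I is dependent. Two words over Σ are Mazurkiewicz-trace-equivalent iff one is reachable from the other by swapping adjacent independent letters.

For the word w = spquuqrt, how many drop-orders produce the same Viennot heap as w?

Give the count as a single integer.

piece 0:s — minimal
piece 1:p rests on {0:s}
piece 2:q rests on {0:s}
piece 3:u rests on {1:p}
piece 4:u rests on {3:u}
piece 5:q rests on {2:q}
piece 6:r — minimal
piece 7:t rests on {5:q, 6:r}
minimal pieces: {0:s, 6:r}
ways to finish when only these pieces remain (= sum over removing one remaining piece with nothing left below it):
  1 left: {4}→1  {7}→1
  2 left: {3,4}→1  {4,7}→2  {5,7}→1  {6,7}→1
  3 left: {1,3,4}→1  {2,5,7}→1  {3,4,7}→3  {4,5,7}→3  {4,6,7}→3  {5,6,7}→2
  4 left: {1,3,4,7}→4  {2,4,5,7}→4  {2,5,6,7}→3  {3,4,5,7}→6  {3,4,6,7}→6  {4,5,6,7}→8
  5 left: {1,3,4,5,7}→10  {1,3,4,6,7}→10  {2,3,4,5,7}→10  {2,4,5,6,7}→15  {3,4,5,6,7}→20
  6 left: {1,2,3,4,5,7}→20  {1,3,4,5,6,7}→40  {2,3,4,5,6,7}→45
  placing 0:s first → 105 extensions
  placing 6:r first → 20 extensions
total linear extensions = 125

125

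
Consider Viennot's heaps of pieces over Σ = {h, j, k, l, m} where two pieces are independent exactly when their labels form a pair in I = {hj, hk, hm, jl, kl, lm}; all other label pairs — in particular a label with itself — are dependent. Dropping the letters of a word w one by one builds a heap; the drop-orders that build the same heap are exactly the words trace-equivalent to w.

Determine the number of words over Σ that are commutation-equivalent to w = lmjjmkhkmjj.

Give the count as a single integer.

55

0(l) covers ∅
1(m) covers ∅
2(j) covers 1:m
3(j) covers 2:j
4(m) covers 3:j
5(k) covers 4:m
6(h) covers 0:l
7(k) covers 5:k
8(m) covers 7:k
9(j) covers 8:m
10(j) covers 9:j
floor of heap: 0:l, 1:m
completions by unplaced set U, small U first (add the entries for U minus each lowest piece of U):
  |U|=1: {6}:1  {10}:1
  |U|=2: {0,6}:1  {6,10}:2  {9,10}:1
  |U|=3: {0,6,10}:3  {6,9,10}:3  {8,9,10}:1
  |U|=4: {0,6,9,10}:6  {6,8,9,10}:4  {7,8,9,10}:1
  |U|=5: {0,6,8,9,10}:10  {5,7,8,9,10}:1  {6,7,8,9,10}:5
  |U|=6: {0,6,7,8,9,10}:15  {4,5,7,8,9,10}:1  {5,6,7,8,9,10}:6
  |U|=7: {0,5,6,7,8,9,10}:21  {3,4,5,7,8,9,10}:1  {4,5,6,7,8,9,10}:7
  |U|=8: {0,4,5,6,7,8,9,10}:28  {2,3,4,5,7,8,9,10}:1  {3,4,5,6,7,8,9,10}:8
  |U|=9: {0,3,4,5,6,7,8,9,10}:36  {1,2,3,4,5,7,8,9,10}:1  {2,3,4,5,6,7,8,9,10}:9
  start at 0(l): 10
  start at 1(m): 45
sum over floor = 55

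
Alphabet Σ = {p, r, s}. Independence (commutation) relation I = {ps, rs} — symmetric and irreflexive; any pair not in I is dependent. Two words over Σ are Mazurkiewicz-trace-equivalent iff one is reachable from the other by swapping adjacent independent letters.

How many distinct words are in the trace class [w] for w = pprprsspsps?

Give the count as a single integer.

#0=p has no predecessor
#1=p depends on [0:p]
#2=r depends on [1:p]
#3=p depends on [2:r]
#4=r depends on [3:p]
#5=s has no predecessor
#6=s depends on [5:s]
#7=p depends on [4:r]
#8=s depends on [6:s]
#9=p depends on [7:p]
#10=s depends on [8:s]
sources: [0:p, 5:s]
N(rest) = Σ N(rest − s) over sources s of rest; N(one piece) = 1:
  size 1 → [9]=1  [10]=1
  size 2 → [7,9]=1  [8,10]=1  [9,10]=2
  size 3 → [4,7,9]=1  [6,8,10]=1  [7,9,10]=3  [8,9,10]=3
  size 4 → [3,4,7,9]=1  [4,7,9,10]=4  [5,6,8,10]=1  [6,8,9,10]=4  [7,8,9,10]=6
  size 5 → [2,3,4,7,9]=1  [3,4,7,9,10]=5  [4,7,8,9,10]=10  [5,6,8,9,10]=5  [6,7,8,9,10]=10
  size 6 → [1,2,3,4,7,9]=1  [2,3,4,7,9,10]=6  [3,4,7,8,9,10]=15  [4,6,7,8,9,10]=20  [5,6,7,8,9,10]=15
  size 7 → [0,1,2,3,4,7,9]=1  [1,2,3,4,7,9,10]=7  [2,3,4,7,8,9,10]=21  [3,4,6,7,8,9,10]=35  [4,5,6,7,8,9,10]=35
  size 8 → [0,1,2,3,4,7,9,10]=8  [1,2,3,4,7,8,9,10]=28  [2,3,4,6,7,8,9,10]=56  [3,4,5,6,7,8,9,10]=70
  size 9 → [0,1,2,3,4,7,8,9,10]=36  [1,2,3,4,6,7,8,9,10]=84  [2,3,4,5,6,7,8,9,10]=126
  first=0(p) contributes 210
  first=5(s) contributes 120
|[w]| = 330

330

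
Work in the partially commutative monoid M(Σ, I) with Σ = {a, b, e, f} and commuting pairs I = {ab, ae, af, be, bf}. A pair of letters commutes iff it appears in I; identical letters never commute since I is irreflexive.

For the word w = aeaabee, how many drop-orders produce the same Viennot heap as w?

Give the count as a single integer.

140

drop 0:a onto floor
drop 1:e onto floor
drop 2:a onto {0:a}
drop 3:a onto {2:a}
drop 4:b onto floor
drop 5:e onto {1:e}
drop 6:e onto {5:e}
ground layer = {0:a, 1:e, 4:b}
drop-orders for the pieces not yet dropped (sum over which currently-grounded one goes next):
  1 to go: {3} 1  {4} 1  {6} 1
  2 to go: {2,3} 1  {3,4} 2  {3,6} 2  {4,6} 2  {5,6} 1
  3 to go: {0,2,3} 1  {1,5,6} 1  {2,3,4} 3  {2,3,6} 3  {3,4,6} 6  {3,5,6} 3  {4,5,6} 3
  4 to go: {0,2,3,4} 4  {0,2,3,6} 4  {1,3,5,6} 4  {1,4,5,6} 4  {2,3,4,6} 12  {2,3,5,6} 6  {3,4,5,6} 12
  5 to go: {0,2,3,4,6} 20  {0,2,3,5,6} 10  {1,2,3,5,6} 10  {1,3,4,5,6} 20  {2,3,4,5,6} 30
  if 0:a drops first: 60 orders
  if 1:e drops first: 60 orders
  if 4:b drops first: 20 orders
heap linearizations: 140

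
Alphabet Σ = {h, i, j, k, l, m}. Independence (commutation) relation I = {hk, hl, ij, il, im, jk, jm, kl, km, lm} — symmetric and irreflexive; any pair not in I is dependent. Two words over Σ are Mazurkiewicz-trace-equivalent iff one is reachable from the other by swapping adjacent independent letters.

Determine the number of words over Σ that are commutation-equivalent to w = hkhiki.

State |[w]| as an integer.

piece 0:h — minimal
piece 1:k — minimal
piece 2:h rests on {0:h}
piece 3:i rests on {1:k, 2:h}
piece 4:k rests on {3:i}
piece 5:i rests on {4:k}
minimal pieces: {0:h, 1:k}
ways to finish when only these pieces remain (= sum over removing one remaining piece with nothing left below it):
  1 left: {5}→1
  2 left: {4,5}→1
  3 left: {3,4,5}→1
  4 left: {1,3,4,5}→1  {2,3,4,5}→1
  placing 0:h first → 2 extensions
  placing 1:k first → 1 extensions
total linear extensions = 3

3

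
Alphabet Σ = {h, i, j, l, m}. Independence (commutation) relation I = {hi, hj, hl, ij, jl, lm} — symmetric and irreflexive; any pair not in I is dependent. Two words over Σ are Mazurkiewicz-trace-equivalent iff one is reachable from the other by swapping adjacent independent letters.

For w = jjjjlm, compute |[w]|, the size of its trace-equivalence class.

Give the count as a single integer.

6

piece 0:j — minimal
piece 1:j rests on {0:j}
piece 2:j rests on {1:j}
piece 3:j rests on {2:j}
piece 4:l — minimal
piece 5:m rests on {3:j}
minimal pieces: {0:j, 4:l}
ways to finish when only these pieces remain (= sum over removing one remaining piece with nothing left below it):
  1 left: {4}→1  {5}→1
  2 left: {3,5}→1  {4,5}→2
  3 left: {2,3,5}→1  {3,4,5}→3
  4 left: {1,2,3,5}→1  {2,3,4,5}→4
  placing 0:j first → 5 extensions
  placing 4:l first → 1 extensions
total linear extensions = 6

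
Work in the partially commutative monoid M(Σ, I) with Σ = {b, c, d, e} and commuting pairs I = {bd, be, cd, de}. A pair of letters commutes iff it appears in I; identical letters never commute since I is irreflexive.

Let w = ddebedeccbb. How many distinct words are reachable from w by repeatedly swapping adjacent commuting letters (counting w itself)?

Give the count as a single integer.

660

#0=d has no predecessor
#1=d depends on [0:d]
#2=e has no predecessor
#3=b has no predecessor
#4=e depends on [2:e]
#5=d depends on [1:d]
#6=e depends on [4:e]
#7=c depends on [3:b, 6:e]
#8=c depends on [7:c]
#9=b depends on [8:c]
#10=b depends on [9:b]
sources: [0:d, 2:e, 3:b]
N(rest) = Σ N(rest − s) over sources s of rest; N(one piece) = 1:
  size 1 → [5]=1  [10]=1
  size 2 → [1,5]=1  [5,10]=2  [9,10]=1
  size 3 → [0,1,5]=1  [1,5,10]=3  [5,9,10]=3  [8,9,10]=1
  size 4 → [0,1,5,10]=4  [1,5,9,10]=6  [5,8,9,10]=4  [7,8,9,10]=1
  size 5 → [0,1,5,9,10]=10  [1,5,8,9,10]=10  [3,7,8,9,10]=1  [5,7,8,9,10]=5  [6,7,8,9,10]=1
  size 6 → [0,1,5,8,9,10]=20  [1,5,7,8,9,10]=15  [3,5,7,8,9,10]=6  [3,6,7,8,9,10]=2  [4,6,7,8,9,10]=1  [5,6,7,8,9,10]=6
  size 7 → [0,1,5,7,8,9,10]=35  [1,3,5,7,8,9,10]=21  [1,5,6,7,8,9,10]=21  [2,4,6,7,8,9,10]=1  [3,4,6,7,8,9,10]=3  [3,5,6,7,8,9,10]=14  [4,5,6,7,8,9,10]=7
  size 8 → [0,1,3,5,7,8,9,10]=56  [0,1,5,6,7,8,9,10]=56  [1,3,5,6,7,8,9,10]=56  [1,4,5,6,7,8,9,10]=28  [2,3,4,6,7,8,9,10]=4  [2,4,5,6,7,8,9,10]=8  [3,4,5,6,7,8,9,10]=24
  size 9 → [0,1,3,5,6,7,8,9,10]=168  [0,1,4,5,6,7,8,9,10]=84  [1,2,4,5,6,7,8,9,10]=36  [1,3,4,5,6,7,8,9,10]=108  [2,3,4,5,6,7,8,9,10]=36
  first=0(d) contributes 180
  first=2(e) contributes 360
  first=3(b) contributes 120
|[w]| = 660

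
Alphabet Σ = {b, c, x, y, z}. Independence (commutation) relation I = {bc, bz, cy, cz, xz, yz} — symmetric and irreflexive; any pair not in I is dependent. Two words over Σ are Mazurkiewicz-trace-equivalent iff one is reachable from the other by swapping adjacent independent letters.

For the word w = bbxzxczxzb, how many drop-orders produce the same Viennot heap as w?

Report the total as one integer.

120

#0=b has no predecessor
#1=b depends on [0:b]
#2=x depends on [1:b]
#3=z has no predecessor
#4=x depends on [2:x]
#5=c depends on [4:x]
#6=z depends on [3:z]
#7=x depends on [5:c]
#8=z depends on [6:z]
#9=b depends on [7:x]
sources: [0:b, 3:z]
N(rest) = Σ N(rest − s) over sources s of rest; N(one piece) = 1:
  size 1 → [8]=1  [9]=1
  size 2 → [6,8]=1  [7,9]=1  [8,9]=2
  size 3 → [3,6,8]=1  [5,7,9]=1  [6,8,9]=3  [7,8,9]=3
  size 4 → [3,6,8,9]=4  [4,5,7,9]=1  [5,7,8,9]=4  [6,7,8,9]=6
  size 5 → [2,4,5,7,9]=1  [3,6,7,8,9]=10  [4,5,7,8,9]=5  [5,6,7,8,9]=10
  size 6 → [1,2,4,5,7,9]=1  [2,4,5,7,8,9]=6  [3,5,6,7,8,9]=20  [4,5,6,7,8,9]=15
  size 7 → [0,1,2,4,5,7,9]=1  [1,2,4,5,7,8,9]=7  [2,4,5,6,7,8,9]=21  [3,4,5,6,7,8,9]=35
  size 8 → [0,1,2,4,5,7,8,9]=8  [1,2,4,5,6,7,8,9]=28  [2,3,4,5,6,7,8,9]=56
  first=0(b) contributes 84
  first=3(z) contributes 36
|[w]| = 120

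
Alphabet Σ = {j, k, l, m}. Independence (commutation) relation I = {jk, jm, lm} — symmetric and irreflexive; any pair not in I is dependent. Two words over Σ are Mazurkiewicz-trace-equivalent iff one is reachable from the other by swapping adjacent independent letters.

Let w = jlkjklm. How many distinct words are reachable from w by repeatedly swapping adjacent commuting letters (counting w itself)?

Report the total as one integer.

0(j) covers ∅
1(l) covers 0:j
2(k) covers 1:l
3(j) covers 1:l
4(k) covers 2:k
5(l) covers 3:j, 4:k
6(m) covers 4:k
floor of heap: 0:j
completions by unplaced set U, small U first (add the entries for U minus each lowest piece of U):
  |U|=1: {5}:1  {6}:1
  |U|=2: {3,5}:1  {5,6}:2
  |U|=3: {3,5,6}:3  {4,5,6}:2
  |U|=4: {2,4,5,6}:2  {3,4,5,6}:5
  |U|=5: {2,3,4,5,6}:7
  start at 0(j): 7

7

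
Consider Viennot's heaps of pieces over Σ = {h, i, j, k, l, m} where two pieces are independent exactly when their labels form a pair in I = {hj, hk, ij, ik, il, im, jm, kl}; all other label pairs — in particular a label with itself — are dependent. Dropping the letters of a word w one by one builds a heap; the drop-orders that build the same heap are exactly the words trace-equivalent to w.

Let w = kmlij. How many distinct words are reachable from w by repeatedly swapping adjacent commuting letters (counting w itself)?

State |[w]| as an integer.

5

0(k) covers ∅
1(m) covers 0:k
2(l) covers 1:m
3(i) covers ∅
4(j) covers 2:l
floor of heap: 0:k, 3:i
completions by unplaced set U, small U first (add the entries for U minus each lowest piece of U):
  |U|=1: {3}:1  {4}:1
  |U|=2: {2,4}:1  {3,4}:2
  |U|=3: {1,2,4}:1  {2,3,4}:3
  start at 0(k): 4
  start at 3(i): 1
sum over floor = 5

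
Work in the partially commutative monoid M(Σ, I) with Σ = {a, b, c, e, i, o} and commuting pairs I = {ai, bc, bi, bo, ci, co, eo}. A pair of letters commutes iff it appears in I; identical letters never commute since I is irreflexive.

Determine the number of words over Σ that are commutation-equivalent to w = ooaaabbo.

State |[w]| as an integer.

drop 0:o onto floor
drop 1:o onto {0:o}
drop 2:a onto {1:o}
drop 3:a onto {2:a}
drop 4:a onto {3:a}
drop 5:b onto {4:a}
drop 6:b onto {5:b}
drop 7:o onto {4:a}
ground layer = {0:o}
drop-orders for the pieces not yet dropped (sum over which currently-grounded one goes next):
  1 to go: {6} 1  {7} 1
  2 to go: {5,6} 1  {6,7} 2
  3 to go: {5,6,7} 3
  4 to go: {4,5,6,7} 3
  5 to go: {3,4,5,6,7} 3
  6 to go: {2,3,4,5,6,7} 3
  if 0:o drops first: 3 orders

3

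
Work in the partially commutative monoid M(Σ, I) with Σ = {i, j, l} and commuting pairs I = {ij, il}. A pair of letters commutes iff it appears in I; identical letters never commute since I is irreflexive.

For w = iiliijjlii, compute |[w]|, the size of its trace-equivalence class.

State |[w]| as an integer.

210

drop 0:i onto floor
drop 1:i onto {0:i}
drop 2:l onto floor
drop 3:i onto {1:i}
drop 4:i onto {3:i}
drop 5:j onto {2:l}
drop 6:j onto {5:j}
drop 7:l onto {6:j}
drop 8:i onto {4:i}
drop 9:i onto {8:i}
ground layer = {0:i, 2:l}
drop-orders for the pieces not yet dropped (sum over which currently-grounded one goes next):
  1 to go: {7} 1  {9} 1
  2 to go: {6,7} 1  {7,9} 2  {8,9} 1
  3 to go: {4,8,9} 1  {5,6,7} 1  {6,7,9} 3  {7,8,9} 3
  4 to go: {2,5,6,7} 1  {3,4,8,9} 1  {4,7,8,9} 4  {5,6,7,9} 4  {6,7,8,9} 6
  5 to go: {1,3,4,8,9} 1  {2,5,6,7,9} 5  {3,4,7,8,9} 5  {4,6,7,8,9} 10  {5,6,7,8,9} 10
  6 to go: {0,1,3,4,8,9} 1  {1,3,4,7,8,9} 6  {2,5,6,7,8,9} 15  {3,4,6,7,8,9} 15  {4,5,6,7,8,9} 20
  7 to go: {0,1,3,4,7,8,9} 7  {1,3,4,6,7,8,9} 21  {2,4,5,6,7,8,9} 35  {3,4,5,6,7,8,9} 35
  8 to go: {0,1,3,4,6,7,8,9} 28  {1,3,4,5,6,7,8,9} 56  {2,3,4,5,6,7,8,9} 70
  if 0:i drops first: 126 orders
  if 2:l drops first: 84 orders
heap linearizations: 210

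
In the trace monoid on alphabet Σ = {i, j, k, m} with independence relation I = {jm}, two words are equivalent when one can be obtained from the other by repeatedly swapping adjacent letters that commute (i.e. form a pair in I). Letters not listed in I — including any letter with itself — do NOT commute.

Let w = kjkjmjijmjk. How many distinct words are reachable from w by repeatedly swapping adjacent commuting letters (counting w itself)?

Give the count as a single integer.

#0=k has no predecessor
#1=j depends on [0:k]
#2=k depends on [1:j]
#3=j depends on [2:k]
#4=m depends on [2:k]
#5=j depends on [3:j]
#6=i depends on [4:m, 5:j]
#7=j depends on [6:i]
#8=m depends on [6:i]
#9=j depends on [7:j]
#10=k depends on [8:m, 9:j]
sources: [0:k]
N(rest) = Σ N(rest − s) over sources s of rest; N(one piece) = 1:
  size 1 → [10]=1
  size 2 → [8,10]=1  [9,10]=1
  size 3 → [7,9,10]=1  [8,9,10]=2
  size 4 → [7,8,9,10]=3
  size 5 → [6,7,8,9,10]=3
  size 6 → [4,6,7,8,9,10]=3  [5,6,7,8,9,10]=3
  size 7 → [3,5,6,7,8,9,10]=3  [4,5,6,7,8,9,10]=6
  size 8 → [3,4,5,6,7,8,9,10]=9
  size 9 → [2,3,4,5,6,7,8,9,10]=9
  first=0(k) contributes 9

9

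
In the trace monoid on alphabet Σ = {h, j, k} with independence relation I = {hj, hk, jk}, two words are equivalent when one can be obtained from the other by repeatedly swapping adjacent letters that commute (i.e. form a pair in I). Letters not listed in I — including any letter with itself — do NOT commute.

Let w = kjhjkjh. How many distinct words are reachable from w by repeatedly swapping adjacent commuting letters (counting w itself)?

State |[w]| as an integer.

0(k) covers ∅
1(j) covers ∅
2(h) covers ∅
3(j) covers 1:j
4(k) covers 0:k
5(j) covers 3:j
6(h) covers 2:h
floor of heap: 0:k, 1:j, 2:h
completions by unplaced set U, small U first (add the entries for U minus each lowest piece of U):
  |U|=1: {4}:1  {5}:1  {6}:1
  |U|=2: {0,4}:1  {2,6}:1  {3,5}:1  {4,5}:2  {4,6}:2  {5,6}:2
  |U|=3: {0,4,5}:3  {0,4,6}:3  {1,3,5}:1  {2,4,6}:3  {2,5,6}:3  {3,4,5}:3  {3,5,6}:3  {4,5,6}:6
  |U|=4: {0,2,4,6}:6  {0,3,4,5}:6  {0,4,5,6}:12  {1,3,4,5}:4  {1,3,5,6}:4  {2,3,5,6}:6  {2,4,5,6}:12  {3,4,5,6}:12
  |U|=5: {0,1,3,4,5}:10  {0,2,4,5,6}:30  {0,3,4,5,6}:30  {1,2,3,5,6}:10  {1,3,4,5,6}:20  {2,3,4,5,6}:30
  start at 0(k): 60
  start at 1(j): 90
  start at 2(h): 60
sum over floor = 210

210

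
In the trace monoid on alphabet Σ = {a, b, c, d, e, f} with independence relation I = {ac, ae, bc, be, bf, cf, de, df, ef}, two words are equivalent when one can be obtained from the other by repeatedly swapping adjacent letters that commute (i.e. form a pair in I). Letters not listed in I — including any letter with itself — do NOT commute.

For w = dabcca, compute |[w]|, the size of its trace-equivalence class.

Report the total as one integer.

drop 0:d onto floor
drop 1:a onto {0:d}
drop 2:b onto {1:a}
drop 3:c onto {0:d}
drop 4:c onto {3:c}
drop 5:a onto {2:b}
ground layer = {0:d}
drop-orders for the pieces not yet dropped (sum over which currently-grounded one goes next):
  1 to go: {4} 1  {5} 1
  2 to go: {2,5} 1  {3,4} 1  {4,5} 2
  3 to go: {1,2,5} 1  {2,4,5} 3  {3,4,5} 3
  4 to go: {1,2,4,5} 4  {2,3,4,5} 6
  if 0:d drops first: 10 orders

10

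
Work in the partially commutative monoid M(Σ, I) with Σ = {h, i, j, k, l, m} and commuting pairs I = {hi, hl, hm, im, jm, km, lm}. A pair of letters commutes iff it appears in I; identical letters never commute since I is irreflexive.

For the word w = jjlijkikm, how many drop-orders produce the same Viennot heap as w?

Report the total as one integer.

9

piece 0:j — minimal
piece 1:j rests on {0:j}
piece 2:l rests on {1:j}
piece 3:i rests on {2:l}
piece 4:j rests on {3:i}
piece 5:k rests on {4:j}
piece 6:i rests on {5:k}
piece 7:k rests on {6:i}
piece 8:m — minimal
minimal pieces: {0:j, 8:m}
ways to finish when only these pieces remain (= sum over removing one remaining piece with nothing left below it):
  1 left: {7}→1  {8}→1
  2 left: {6,7}→1  {7,8}→2
  3 left: {5,6,7}→1  {6,7,8}→3
  4 left: {4,5,6,7}→1  {5,6,7,8}→4
  5 left: {3,4,5,6,7}→1  {4,5,6,7,8}→5
  6 left: {2,3,4,5,6,7}→1  {3,4,5,6,7,8}→6
  7 left: {1,2,3,4,5,6,7}→1  {2,3,4,5,6,7,8}→7
  placing 0:j first → 8 extensions
  placing 8:m first → 1 extensions
total linear extensions = 9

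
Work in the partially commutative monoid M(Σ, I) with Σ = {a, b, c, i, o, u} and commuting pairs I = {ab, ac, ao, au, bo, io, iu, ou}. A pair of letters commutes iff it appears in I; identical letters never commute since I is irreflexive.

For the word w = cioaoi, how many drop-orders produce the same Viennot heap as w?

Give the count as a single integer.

10

piece 0:c — minimal
piece 1:i rests on {0:c}
piece 2:o rests on {0:c}
piece 3:a rests on {1:i}
piece 4:o rests on {2:o}
piece 5:i rests on {3:a}
minimal pieces: {0:c}
ways to finish when only these pieces remain (= sum over removing one remaining piece with nothing left below it):
  1 left: {4}→1  {5}→1
  2 left: {2,4}→1  {3,5}→1  {4,5}→2
  3 left: {1,3,5}→1  {2,4,5}→3  {3,4,5}→3
  4 left: {1,3,4,5}→4  {2,3,4,5}→6
  placing 0:c first → 10 extensions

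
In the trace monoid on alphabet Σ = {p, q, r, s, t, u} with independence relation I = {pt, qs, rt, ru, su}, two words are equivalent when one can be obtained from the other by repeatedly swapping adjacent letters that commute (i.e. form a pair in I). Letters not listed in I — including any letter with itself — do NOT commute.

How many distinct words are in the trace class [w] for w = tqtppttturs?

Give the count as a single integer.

drop 0:t onto floor
drop 1:q onto {0:t}
drop 2:t onto {1:q}
drop 3:p onto {1:q}
drop 4:p onto {3:p}
drop 5:t onto {2:t}
drop 6:t onto {5:t}
drop 7:t onto {6:t}
drop 8:u onto {4:p, 7:t}
drop 9:r onto {4:p}
drop 10:s onto {7:t, 9:r}
ground layer = {0:t}
drop-orders for the pieces not yet dropped (sum over which currently-grounded one goes next):
  1 to go: {8} 1  {10} 1
  2 to go: {8,10} 2  {9,10} 1
  3 to go: {7,8,10} 2  {8,9,10} 3
  4 to go: {4,8,9,10} 3  {6,7,8,10} 2  {7,8,9,10} 5
  5 to go: {3,4,8,9,10} 3  {4,7,8,9,10} 8  {5,6,7,8,10} 2  {6,7,8,9,10} 7
  6 to go: {2,5,6,7,8,10} 2  {3,4,7,8,9,10} 11  {4,6,7,8,9,10} 15  {5,6,7,8,9,10} 9
  7 to go: {2,5,6,7,8,9,10} 11  {3,4,6,7,8,9,10} 26  {4,5,6,7,8,9,10} 24
  8 to go: {2,4,5,6,7,8,9,10} 35  {3,4,5,6,7,8,9,10} 50
  9 to go: {2,3,4,5,6,7,8,9,10} 85
  if 0:t drops first: 85 orders

85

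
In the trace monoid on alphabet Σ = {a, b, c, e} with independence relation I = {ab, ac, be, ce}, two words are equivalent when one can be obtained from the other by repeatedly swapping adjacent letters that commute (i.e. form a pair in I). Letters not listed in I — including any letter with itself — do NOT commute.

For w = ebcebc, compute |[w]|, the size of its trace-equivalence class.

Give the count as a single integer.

#0=e has no predecessor
#1=b has no predecessor
#2=c depends on [1:b]
#3=e depends on [0:e]
#4=b depends on [2:c]
#5=c depends on [4:b]
sources: [0:e, 1:b]
N(rest) = Σ N(rest − s) over sources s of rest; N(one piece) = 1:
  size 1 → [3]=1  [5]=1
  size 2 → [0,3]=1  [3,5]=2  [4,5]=1
  size 3 → [0,3,5]=3  [2,4,5]=1  [3,4,5]=3
  size 4 → [0,3,4,5]=6  [1,2,4,5]=1  [2,3,4,5]=4
  first=0(e) contributes 5
  first=1(b) contributes 10
|[w]| = 15

15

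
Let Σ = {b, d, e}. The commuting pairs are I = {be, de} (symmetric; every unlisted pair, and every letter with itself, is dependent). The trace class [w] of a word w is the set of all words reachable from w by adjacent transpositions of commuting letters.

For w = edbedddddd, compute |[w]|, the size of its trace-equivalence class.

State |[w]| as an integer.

45

#0=e has no predecessor
#1=d has no predecessor
#2=b depends on [1:d]
#3=e depends on [0:e]
#4=d depends on [2:b]
#5=d depends on [4:d]
#6=d depends on [5:d]
#7=d depends on [6:d]
#8=d depends on [7:d]
#9=d depends on [8:d]
sources: [0:e, 1:d]
N(rest) = Σ N(rest − s) over sources s of rest; N(one piece) = 1:
  size 1 → [3]=1  [9]=1
  size 2 → [0,3]=1  [3,9]=2  [8,9]=1
  size 3 → [0,3,9]=3  [3,8,9]=3  [7,8,9]=1
  size 4 → [0,3,8,9]=6  [3,7,8,9]=4  [6,7,8,9]=1
  size 5 → [0,3,7,8,9]=10  [3,6,7,8,9]=5  [5,6,7,8,9]=1
  size 6 → [0,3,6,7,8,9]=15  [3,5,6,7,8,9]=6  [4,5,6,7,8,9]=1
  size 7 → [0,3,5,6,7,8,9]=21  [2,4,5,6,7,8,9]=1  [3,4,5,6,7,8,9]=7
  size 8 → [0,3,4,5,6,7,8,9]=28  [1,2,4,5,6,7,8,9]=1  [2,3,4,5,6,7,8,9]=8
  first=0(e) contributes 9
  first=1(d) contributes 36
|[w]| = 45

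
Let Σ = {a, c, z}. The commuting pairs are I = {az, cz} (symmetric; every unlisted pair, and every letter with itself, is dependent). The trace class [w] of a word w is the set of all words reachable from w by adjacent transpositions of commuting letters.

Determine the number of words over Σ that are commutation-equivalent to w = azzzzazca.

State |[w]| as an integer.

#0=a has no predecessor
#1=z has no predecessor
#2=z depends on [1:z]
#3=z depends on [2:z]
#4=z depends on [3:z]
#5=a depends on [0:a]
#6=z depends on [4:z]
#7=c depends on [5:a]
#8=a depends on [7:c]
sources: [0:a, 1:z]
N(rest) = Σ N(rest − s) over sources s of rest; N(one piece) = 1:
  size 1 → [6]=1  [8]=1
  size 2 → [4,6]=1  [6,8]=2  [7,8]=1
  size 3 → [3,4,6]=1  [4,6,8]=3  [5,7,8]=1  [6,7,8]=3
  size 4 → [0,5,7,8]=1  [2,3,4,6]=1  [3,4,6,8]=4  [4,6,7,8]=6  [5,6,7,8]=4
  size 5 → [0,5,6,7,8]=5  [1,2,3,4,6]=1  [2,3,4,6,8]=5  [3,4,6,7,8]=10  [4,5,6,7,8]=10
  size 6 → [0,4,5,6,7,8]=15  [1,2,3,4,6,8]=6  [2,3,4,6,7,8]=15  [3,4,5,6,7,8]=20
  size 7 → [0,3,4,5,6,7,8]=35  [1,2,3,4,6,7,8]=21  [2,3,4,5,6,7,8]=35
  first=0(a) contributes 56
  first=1(z) contributes 70
|[w]| = 126

126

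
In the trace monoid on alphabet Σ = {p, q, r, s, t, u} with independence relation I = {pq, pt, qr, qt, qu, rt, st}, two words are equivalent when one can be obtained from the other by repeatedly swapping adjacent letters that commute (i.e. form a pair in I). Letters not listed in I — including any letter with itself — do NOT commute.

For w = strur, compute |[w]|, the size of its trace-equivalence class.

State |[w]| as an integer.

0(s) covers ∅
1(t) covers ∅
2(r) covers 0:s
3(u) covers 1:t, 2:r
4(r) covers 3:u
floor of heap: 0:s, 1:t
completions by unplaced set U, small U first (add the entries for U minus each lowest piece of U):
  |U|=1: {4}:1
  |U|=2: {3,4}:1
  |U|=3: {1,3,4}:1  {2,3,4}:1
  start at 0(s): 2
  start at 1(t): 1
sum over floor = 3

3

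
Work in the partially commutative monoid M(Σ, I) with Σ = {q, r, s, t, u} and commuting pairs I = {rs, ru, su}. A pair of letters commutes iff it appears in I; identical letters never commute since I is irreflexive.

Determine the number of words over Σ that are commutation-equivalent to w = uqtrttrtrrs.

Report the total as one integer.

piece 0:u — minimal
piece 1:q rests on {0:u}
piece 2:t rests on {1:q}
piece 3:r rests on {2:t}
piece 4:t rests on {3:r}
piece 5:t rests on {4:t}
piece 6:r rests on {5:t}
piece 7:t rests on {6:r}
piece 8:r rests on {7:t}
piece 9:r rests on {8:r}
piece 10:s rests on {7:t}
minimal pieces: {0:u}
ways to finish when only these pieces remain (= sum over removing one remaining piece with nothing left below it):
  1 left: {9}→1  {10}→1
  2 left: {8,9}→1  {9,10}→2
  3 left: {8,9,10}→3
  4 left: {7,8,9,10}→3
  5 left: {6,7,8,9,10}→3
  6 left: {5,6,7,8,9,10}→3
  7 left: {4,5,6,7,8,9,10}→3
  8 left: {3,4,5,6,7,8,9,10}→3
  9 left: {2,3,4,5,6,7,8,9,10}→3
  placing 0:u first → 3 extensions

3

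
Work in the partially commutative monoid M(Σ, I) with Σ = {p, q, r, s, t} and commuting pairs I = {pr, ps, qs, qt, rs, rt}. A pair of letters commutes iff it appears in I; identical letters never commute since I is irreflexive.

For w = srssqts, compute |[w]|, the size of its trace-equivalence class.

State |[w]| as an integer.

21

drop 0:s onto floor
drop 1:r onto floor
drop 2:s onto {0:s}
drop 3:s onto {2:s}
drop 4:q onto {1:r}
drop 5:t onto {3:s}
drop 6:s onto {5:t}
ground layer = {0:s, 1:r}
drop-orders for the pieces not yet dropped (sum over which currently-grounded one goes next):
  1 to go: {4} 1  {6} 1
  2 to go: {1,4} 1  {4,6} 2  {5,6} 1
  3 to go: {1,4,6} 3  {3,5,6} 1  {4,5,6} 3
  4 to go: {1,4,5,6} 6  {2,3,5,6} 1  {3,4,5,6} 4
  5 to go: {0,2,3,5,6} 1  {1,3,4,5,6} 10  {2,3,4,5,6} 5
  if 0:s drops first: 15 orders
  if 1:r drops first: 6 orders
heap linearizations: 21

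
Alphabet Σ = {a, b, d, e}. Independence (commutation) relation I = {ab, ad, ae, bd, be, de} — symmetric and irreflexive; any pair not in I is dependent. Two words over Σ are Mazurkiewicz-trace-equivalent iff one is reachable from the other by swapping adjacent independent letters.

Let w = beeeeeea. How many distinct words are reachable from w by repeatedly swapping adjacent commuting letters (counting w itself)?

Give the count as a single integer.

drop 0:b onto floor
drop 1:e onto floor
drop 2:e onto {1:e}
drop 3:e onto {2:e}
drop 4:e onto {3:e}
drop 5:e onto {4:e}
drop 6:e onto {5:e}
drop 7:a onto floor
ground layer = {0:b, 1:e, 7:a}
drop-orders for the pieces not yet dropped (sum over which currently-grounded one goes next):
  1 to go: {0} 1  {6} 1  {7} 1
  2 to go: {0,6} 2  {0,7} 2  {5,6} 1  {6,7} 2
  3 to go: {0,5,6} 3  {0,6,7} 6  {4,5,6} 1  {5,6,7} 3
  4 to go: {0,4,5,6} 4  {0,5,6,7} 12  {3,4,5,6} 1  {4,5,6,7} 4
  5 to go: {0,3,4,5,6} 5  {0,4,5,6,7} 20  {2,3,4,5,6} 1  {3,4,5,6,7} 5
  6 to go: {0,2,3,4,5,6} 6  {0,3,4,5,6,7} 30  {1,2,3,4,5,6} 1  {2,3,4,5,6,7} 6
  if 0:b drops first: 7 orders
  if 1:e drops first: 42 orders
  if 7:a drops first: 7 orders
heap linearizations: 56

56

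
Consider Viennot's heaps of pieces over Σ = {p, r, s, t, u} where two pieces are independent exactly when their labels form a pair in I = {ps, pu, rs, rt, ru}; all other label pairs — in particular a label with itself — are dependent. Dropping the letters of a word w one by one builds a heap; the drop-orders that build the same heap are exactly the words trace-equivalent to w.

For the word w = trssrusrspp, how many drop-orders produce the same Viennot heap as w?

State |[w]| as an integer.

455

0(t) covers ∅
1(r) covers ∅
2(s) covers 0:t
3(s) covers 2:s
4(r) covers 1:r
5(u) covers 3:s
6(s) covers 5:u
7(r) covers 4:r
8(s) covers 6:s
9(p) covers 0:t, 7:r
10(p) covers 9:p
floor of heap: 0:t, 1:r
completions by unplaced set U, small U first (add the entries for U minus each lowest piece of U):
  |U|=1: {8}:1  {10}:1
  |U|=2: {6,8}:1  {8,10}:2  {9,10}:1
  |U|=3: {5,6,8}:1  {6,8,10}:3  {7,9,10}:1  {8,9,10}:3
  |U|=4: {3,5,6,8}:1  {4,7,9,10}:1  {5,6,8,10}:4  {6,8,9,10}:6  {7,8,9,10}:4
  |U|=5: {1,4,7,9,10}:1  {2,3,5,6,8}:1  {3,5,6,8,10}:5  {4,7,8,9,10}:5  {5,6,8,9,10}:10  {6,7,8,9,10}:10
  |U|=6: {1,4,7,8,9,10}:6  {2,3,5,6,8,10}:6  {3,5,6,8,9,10}:15  {4,6,7,8,9,10}:15  {5,6,7,8,9,10}:20
  |U|=7: {1,4,6,7,8,9,10}:21  {2,3,5,6,8,9,10}:21  {3,5,6,7,8,9,10}:35  {4,5,6,7,8,9,10}:35
  |U|=8: {0,2,3,5,6,8,9,10}:21  {1,4,5,6,7,8,9,10}:56  {2,3,5,6,7,8,9,10}:56  {3,4,5,6,7,8,9,10}:70
  |U|=9: {0,2,3,5,6,7,8,9,10}:77  {1,3,4,5,6,7,8,9,10}:126  {2,3,4,5,6,7,8,9,10}:126
  start at 0(t): 252
  start at 1(r): 203
sum over floor = 455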